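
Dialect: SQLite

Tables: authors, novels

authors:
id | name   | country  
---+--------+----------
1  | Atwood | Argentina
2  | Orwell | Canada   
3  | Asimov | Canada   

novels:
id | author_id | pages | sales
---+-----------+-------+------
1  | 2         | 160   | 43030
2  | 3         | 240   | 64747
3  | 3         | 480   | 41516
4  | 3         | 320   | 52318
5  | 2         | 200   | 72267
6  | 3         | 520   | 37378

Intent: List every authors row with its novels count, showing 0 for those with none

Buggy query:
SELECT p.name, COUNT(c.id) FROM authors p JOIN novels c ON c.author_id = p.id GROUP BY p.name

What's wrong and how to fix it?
Bug: INNER JOIN drops authors rows that have no matching novels rows

Fix: Switch to LEFT JOIN to retain unmatched parent rows

Corrected query:
SELECT p.name, COUNT(c.id) FROM authors p LEFT JOIN novels c ON c.author_id = p.id GROUP BY p.name

Result:
name   | COUNT(c.id)
-------+------------
Asimov | 4          
Atwood | 0          
Orwell | 2          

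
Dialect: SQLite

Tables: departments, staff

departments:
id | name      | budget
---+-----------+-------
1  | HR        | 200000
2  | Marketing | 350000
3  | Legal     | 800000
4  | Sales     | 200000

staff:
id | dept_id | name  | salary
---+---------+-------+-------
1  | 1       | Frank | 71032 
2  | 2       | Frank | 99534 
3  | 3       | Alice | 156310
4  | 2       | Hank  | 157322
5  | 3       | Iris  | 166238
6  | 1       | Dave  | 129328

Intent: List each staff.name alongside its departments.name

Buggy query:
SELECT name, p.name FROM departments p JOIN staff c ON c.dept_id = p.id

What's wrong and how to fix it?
Bug: Both tables have a 'name' column; the unqualified reference is ambiguous

Fix: Prefix ambiguous columns with the table alias

Corrected query:
SELECT c.name, p.name FROM departments p JOIN staff c ON c.dept_id = p.id

Result:
name  | name     
------+----------
Frank | HR       
Frank | Marketing
Alice | Legal    
Hank  | Marketing
Iris  | Legal    
Dave  | HR       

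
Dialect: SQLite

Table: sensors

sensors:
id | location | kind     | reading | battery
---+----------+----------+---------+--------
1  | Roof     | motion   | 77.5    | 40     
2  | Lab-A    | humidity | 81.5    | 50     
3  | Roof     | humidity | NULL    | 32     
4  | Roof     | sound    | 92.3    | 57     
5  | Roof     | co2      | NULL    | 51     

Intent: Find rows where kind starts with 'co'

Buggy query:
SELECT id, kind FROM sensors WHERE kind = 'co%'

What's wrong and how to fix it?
Bug: '=' compares the literal string including the % character; pattern matching needs LIKE

Fix: Use LIKE for wildcard pattern matching

Corrected query:
SELECT id, kind FROM sensors WHERE kind LIKE 'co%'

Result:
id | kind
---+-----
5  | co2 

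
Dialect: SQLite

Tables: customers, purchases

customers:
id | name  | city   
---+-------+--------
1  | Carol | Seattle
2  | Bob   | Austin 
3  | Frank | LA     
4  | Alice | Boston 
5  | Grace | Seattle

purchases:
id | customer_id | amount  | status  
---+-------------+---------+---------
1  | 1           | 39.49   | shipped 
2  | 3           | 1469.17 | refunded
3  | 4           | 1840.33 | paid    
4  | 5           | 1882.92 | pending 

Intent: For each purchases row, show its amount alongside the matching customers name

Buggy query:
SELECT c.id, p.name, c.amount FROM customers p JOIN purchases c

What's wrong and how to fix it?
Bug: JOIN with no ON clause produces a cartesian product; every purchases row pairs with every customers row

Fix: Add ON c.customer_id = p.id to the JOIN

Corrected query:
SELECT c.id, p.name, c.amount FROM customers p JOIN purchases c ON c.customer_id = p.id

Result:
id | name  | amount 
---+-------+--------
1  | Carol | 39.49  
2  | Frank | 1469.17
3  | Alice | 1840.33
4  | Grace | 1882.92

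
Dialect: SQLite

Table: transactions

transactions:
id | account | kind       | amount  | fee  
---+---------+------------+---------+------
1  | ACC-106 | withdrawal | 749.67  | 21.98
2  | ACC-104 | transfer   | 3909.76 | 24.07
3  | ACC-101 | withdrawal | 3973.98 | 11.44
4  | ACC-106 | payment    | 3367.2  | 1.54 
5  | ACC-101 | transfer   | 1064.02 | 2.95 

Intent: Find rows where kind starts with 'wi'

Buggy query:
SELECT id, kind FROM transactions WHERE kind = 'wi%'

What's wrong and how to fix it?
Bug: '=' compares the literal string including the % character; pattern matching needs LIKE

Fix: Replace '=' with LIKE so 'wi%' is treated as a pattern

Corrected query:
SELECT id, kind FROM transactions WHERE kind LIKE 'wi%'

Result:
id | kind      
---+-----------
1  | withdrawal
3  | withdrawal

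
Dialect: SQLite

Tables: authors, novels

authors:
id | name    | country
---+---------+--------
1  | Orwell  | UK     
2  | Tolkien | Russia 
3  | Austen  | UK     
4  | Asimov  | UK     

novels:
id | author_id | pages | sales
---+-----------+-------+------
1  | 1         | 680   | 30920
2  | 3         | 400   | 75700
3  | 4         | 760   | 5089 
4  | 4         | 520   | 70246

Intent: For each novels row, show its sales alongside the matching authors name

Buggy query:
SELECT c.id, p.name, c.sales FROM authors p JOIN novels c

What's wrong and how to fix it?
Bug: JOIN with no ON clause produces a cartesian product; every novels row pairs with every authors row

Fix: Specify the join condition linking the foreign key to the parent id

Corrected query:
SELECT c.id, p.name, c.sales FROM authors p JOIN novels c ON c.author_id = p.id

Result:
id | name   | sales
---+--------+------
1  | Orwell | 30920
2  | Austen | 75700
3  | Asimov | 5089 
4  | Asimov | 70246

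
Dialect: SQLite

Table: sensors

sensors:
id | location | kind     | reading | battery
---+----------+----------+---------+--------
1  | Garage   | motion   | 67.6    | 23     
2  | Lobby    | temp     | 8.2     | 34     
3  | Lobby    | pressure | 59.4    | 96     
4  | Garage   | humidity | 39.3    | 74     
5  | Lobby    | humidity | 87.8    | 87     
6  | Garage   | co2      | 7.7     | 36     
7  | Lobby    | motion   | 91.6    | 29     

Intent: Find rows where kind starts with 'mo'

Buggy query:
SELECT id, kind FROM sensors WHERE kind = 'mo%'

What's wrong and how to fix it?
Bug: Wildcards only work with LIKE; '=' treats '%' as a literal character

Fix: Replace '=' with LIKE so 'mo%' is treated as a pattern

Corrected query:
SELECT id, kind FROM sensors WHERE kind LIKE 'mo%'

Result:
id | kind  
---+-------
1  | motion
7  | motion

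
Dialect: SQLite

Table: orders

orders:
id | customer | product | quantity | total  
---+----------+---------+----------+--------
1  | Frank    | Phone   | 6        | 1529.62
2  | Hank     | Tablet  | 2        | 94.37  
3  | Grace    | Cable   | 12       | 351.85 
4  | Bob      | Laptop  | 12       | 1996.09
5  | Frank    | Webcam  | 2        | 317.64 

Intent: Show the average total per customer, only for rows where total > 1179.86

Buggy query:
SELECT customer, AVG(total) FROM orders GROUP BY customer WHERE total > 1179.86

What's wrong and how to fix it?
Bug: WHERE cannot follow GROUP BY

Fix: Move the WHERE clause before GROUP BY

Corrected query:
SELECT customer, AVG(total) FROM orders WHERE total > 1179.86 GROUP BY customer

Result:
customer | AVG(total)
---------+-----------
Bob      | 1996.09   
Frank    | 1529.62   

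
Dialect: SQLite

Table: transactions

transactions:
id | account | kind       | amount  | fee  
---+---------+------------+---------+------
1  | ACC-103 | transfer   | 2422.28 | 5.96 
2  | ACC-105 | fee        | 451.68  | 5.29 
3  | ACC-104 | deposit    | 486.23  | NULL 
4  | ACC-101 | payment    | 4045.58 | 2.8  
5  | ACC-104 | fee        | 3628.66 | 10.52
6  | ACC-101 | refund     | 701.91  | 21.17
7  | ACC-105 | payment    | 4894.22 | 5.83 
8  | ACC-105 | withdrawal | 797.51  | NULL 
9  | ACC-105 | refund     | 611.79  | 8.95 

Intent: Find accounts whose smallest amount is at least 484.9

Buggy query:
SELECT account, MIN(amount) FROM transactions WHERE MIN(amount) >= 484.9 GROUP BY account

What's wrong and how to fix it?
Bug: MIN() in WHERE is a misuse of aggregate

Fix: Replace WHERE with HAVING after the GROUP BY

Corrected query:
SELECT account, MIN(amount) FROM transactions GROUP BY account HAVING MIN(amount) >= 484.9

Result:
account | MIN(amount)
--------+------------
ACC-101 | 701.91     
ACC-103 | 2422.28    
ACC-104 | 486.23     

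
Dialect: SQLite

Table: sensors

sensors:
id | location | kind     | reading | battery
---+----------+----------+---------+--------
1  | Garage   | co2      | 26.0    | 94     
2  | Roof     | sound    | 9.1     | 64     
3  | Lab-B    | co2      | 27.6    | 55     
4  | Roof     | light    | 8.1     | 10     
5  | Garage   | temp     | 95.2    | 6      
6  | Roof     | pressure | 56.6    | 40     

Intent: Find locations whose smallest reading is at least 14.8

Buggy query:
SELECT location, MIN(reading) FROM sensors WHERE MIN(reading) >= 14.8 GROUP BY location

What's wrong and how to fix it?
Bug: MIN() in WHERE is a misuse of aggregate

Fix: Replace WHERE with HAVING after the GROUP BY

Corrected query:
SELECT location, MIN(reading) FROM sensors GROUP BY location HAVING MIN(reading) >= 14.8

Result:
location | MIN(reading)
---------+-------------
Garage   | 26          
Lab-B    | 27.6        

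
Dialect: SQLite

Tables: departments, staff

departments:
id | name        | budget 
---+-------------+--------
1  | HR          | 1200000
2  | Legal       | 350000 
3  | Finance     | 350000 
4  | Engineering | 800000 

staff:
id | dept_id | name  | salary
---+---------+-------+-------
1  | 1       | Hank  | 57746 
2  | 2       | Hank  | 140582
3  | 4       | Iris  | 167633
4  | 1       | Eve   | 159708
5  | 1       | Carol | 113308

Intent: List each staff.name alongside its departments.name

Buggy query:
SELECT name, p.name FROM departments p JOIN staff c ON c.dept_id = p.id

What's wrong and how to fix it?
Bug: Both tables have a 'name' column; the unqualified reference is ambiguous

Fix: Prefix ambiguous columns with the table alias

Corrected query:
SELECT c.name, p.name FROM departments p JOIN staff c ON c.dept_id = p.id

Result:
name  | name       
------+------------
Hank  | HR         
Hank  | Legal      
Iris  | Engineering
Eve   | HR         
Carol | HR         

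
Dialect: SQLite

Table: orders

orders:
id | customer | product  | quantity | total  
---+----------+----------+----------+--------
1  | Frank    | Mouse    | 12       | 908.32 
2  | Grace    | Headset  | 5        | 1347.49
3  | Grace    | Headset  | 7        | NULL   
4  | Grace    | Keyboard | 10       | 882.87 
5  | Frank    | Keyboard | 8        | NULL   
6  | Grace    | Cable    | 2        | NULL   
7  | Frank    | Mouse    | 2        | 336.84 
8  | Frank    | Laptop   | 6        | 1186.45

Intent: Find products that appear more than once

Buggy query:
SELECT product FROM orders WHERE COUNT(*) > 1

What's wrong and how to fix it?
Bug: COUNT(*) is an aggregate and cannot be used in WHERE

Fix: Group first, then use HAVING for the count condition

Corrected query:
SELECT product FROM orders GROUP BY product HAVING COUNT(*) > 1

Result:
product 
--------
Headset 
Keyboard
Mouse   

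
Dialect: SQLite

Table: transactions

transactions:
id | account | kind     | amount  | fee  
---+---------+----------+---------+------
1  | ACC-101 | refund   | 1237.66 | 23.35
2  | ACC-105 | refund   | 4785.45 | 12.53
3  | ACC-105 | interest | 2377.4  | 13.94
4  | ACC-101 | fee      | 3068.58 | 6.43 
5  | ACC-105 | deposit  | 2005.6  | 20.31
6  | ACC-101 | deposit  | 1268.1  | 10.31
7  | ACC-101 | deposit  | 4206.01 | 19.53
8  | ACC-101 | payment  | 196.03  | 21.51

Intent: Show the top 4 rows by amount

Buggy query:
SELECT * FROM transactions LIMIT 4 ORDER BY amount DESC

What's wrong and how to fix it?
Bug: LIMIT must come after ORDER BY

Fix: Sort with ORDER BY, then apply LIMIT

Corrected query:
SELECT * FROM transactions ORDER BY amount DESC LIMIT 4

Result:
id | account | kind     | amount  | fee  
---+---------+----------+---------+------
2  | ACC-105 | refund   | 4785.45 | 12.53
7  | ACC-101 | deposit  | 4206.01 | 19.53
4  | ACC-101 | fee      | 3068.58 | 6.43 
3  | ACC-105 | interest | 2377.4  | 13.94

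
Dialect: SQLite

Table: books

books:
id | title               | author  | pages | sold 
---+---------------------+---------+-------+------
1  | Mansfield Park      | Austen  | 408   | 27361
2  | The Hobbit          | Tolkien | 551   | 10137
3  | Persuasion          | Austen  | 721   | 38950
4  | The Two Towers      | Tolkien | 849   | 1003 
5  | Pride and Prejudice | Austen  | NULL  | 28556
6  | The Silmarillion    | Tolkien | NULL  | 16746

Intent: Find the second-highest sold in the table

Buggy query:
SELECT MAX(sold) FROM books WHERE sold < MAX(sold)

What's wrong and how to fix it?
Bug: MAX(sold) on the right of the comparison is an aggregate-in-WHERE error

Fix: Compute the overall MAX in a subquery, then take MAX of rows below it

Corrected query:
SELECT MAX(sold) FROM books WHERE sold < (SELECT MAX(sold) FROM books)

Result:
MAX(sold)
---------
28556    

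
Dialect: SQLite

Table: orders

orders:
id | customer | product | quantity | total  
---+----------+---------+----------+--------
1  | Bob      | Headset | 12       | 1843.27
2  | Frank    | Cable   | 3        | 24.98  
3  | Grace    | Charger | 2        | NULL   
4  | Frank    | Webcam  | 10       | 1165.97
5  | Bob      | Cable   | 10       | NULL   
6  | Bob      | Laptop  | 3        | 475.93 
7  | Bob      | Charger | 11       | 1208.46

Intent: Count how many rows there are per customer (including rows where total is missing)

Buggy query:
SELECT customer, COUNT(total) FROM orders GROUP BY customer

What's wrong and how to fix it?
Bug: COUNT(column) counts non-NULL values only; rows with NULL total aren't counted

Fix: Replace COUNT(total) with COUNT(*)

Corrected query:
SELECT customer, COUNT(*) FROM orders GROUP BY customer

Result:
customer | COUNT(*)
---------+---------
Bob      | 4       
Frank    | 2       
Grace    | 1       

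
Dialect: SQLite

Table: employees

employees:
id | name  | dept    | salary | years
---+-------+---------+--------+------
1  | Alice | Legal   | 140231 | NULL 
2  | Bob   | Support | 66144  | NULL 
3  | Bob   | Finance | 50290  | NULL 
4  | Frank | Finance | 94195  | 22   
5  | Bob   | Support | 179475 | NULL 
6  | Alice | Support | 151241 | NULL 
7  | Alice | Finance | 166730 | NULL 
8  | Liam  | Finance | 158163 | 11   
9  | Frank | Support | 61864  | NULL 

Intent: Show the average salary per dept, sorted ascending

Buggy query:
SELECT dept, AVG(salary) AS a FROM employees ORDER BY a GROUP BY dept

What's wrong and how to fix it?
Bug: GROUP BY must precede ORDER BY

Fix: Move ORDER BY to the end, after GROUP BY

Corrected query:
SELECT dept, AVG(salary) AS a FROM employees GROUP BY dept ORDER BY a

Result:
dept    | a       
--------+---------
Support | 114681  
Finance | 117344.5
Legal   | 140231  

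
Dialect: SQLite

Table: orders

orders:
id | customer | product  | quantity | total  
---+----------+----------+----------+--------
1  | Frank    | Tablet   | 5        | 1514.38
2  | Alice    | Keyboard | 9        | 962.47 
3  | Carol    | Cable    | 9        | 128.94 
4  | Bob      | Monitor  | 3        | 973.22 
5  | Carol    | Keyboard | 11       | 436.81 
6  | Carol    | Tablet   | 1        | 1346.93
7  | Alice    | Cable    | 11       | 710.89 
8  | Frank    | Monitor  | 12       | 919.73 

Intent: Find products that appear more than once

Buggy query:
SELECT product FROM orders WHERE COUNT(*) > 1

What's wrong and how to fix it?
Bug: COUNT(*) is an aggregate and cannot be used in WHERE

Fix: GROUP BY product, then filter groups with HAVING COUNT(*) > 1

Corrected query:
SELECT product FROM orders GROUP BY product HAVING COUNT(*) > 1

Result:
product 
--------
Cable   
Keyboard
Monitor 
Tablet  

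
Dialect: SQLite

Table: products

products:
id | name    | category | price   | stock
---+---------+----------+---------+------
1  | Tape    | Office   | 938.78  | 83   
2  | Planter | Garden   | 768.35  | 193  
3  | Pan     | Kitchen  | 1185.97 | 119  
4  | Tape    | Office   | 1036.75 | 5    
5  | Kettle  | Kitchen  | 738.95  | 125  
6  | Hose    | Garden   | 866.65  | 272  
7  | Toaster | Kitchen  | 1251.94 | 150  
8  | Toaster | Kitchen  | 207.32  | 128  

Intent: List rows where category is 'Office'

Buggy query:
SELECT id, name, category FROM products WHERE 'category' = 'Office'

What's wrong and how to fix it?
Bug: Single quotes denote string literals in SQL; the column name is being compared as a constant string

Fix: Reference the column as category without single quotes

Corrected query:
SELECT id, name, category FROM products WHERE category = 'Office'

Result:
id | name | category
---+------+---------
1  | Tape | Office  
4  | Tape | Office  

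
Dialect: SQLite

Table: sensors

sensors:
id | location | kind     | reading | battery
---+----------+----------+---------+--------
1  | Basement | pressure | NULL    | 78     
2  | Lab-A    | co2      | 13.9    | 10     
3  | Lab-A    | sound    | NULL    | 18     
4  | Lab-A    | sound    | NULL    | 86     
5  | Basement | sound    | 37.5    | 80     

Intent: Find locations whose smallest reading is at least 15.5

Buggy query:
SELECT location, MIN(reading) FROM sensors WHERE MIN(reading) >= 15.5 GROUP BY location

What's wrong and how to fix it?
Bug: MIN() in WHERE is a misuse of aggregate

Fix: Replace WHERE with HAVING after the GROUP BY

Corrected query:
SELECT location, MIN(reading) FROM sensors GROUP BY location HAVING MIN(reading) >= 15.5

Result:
location | MIN(reading)
---------+-------------
Basement | 37.5        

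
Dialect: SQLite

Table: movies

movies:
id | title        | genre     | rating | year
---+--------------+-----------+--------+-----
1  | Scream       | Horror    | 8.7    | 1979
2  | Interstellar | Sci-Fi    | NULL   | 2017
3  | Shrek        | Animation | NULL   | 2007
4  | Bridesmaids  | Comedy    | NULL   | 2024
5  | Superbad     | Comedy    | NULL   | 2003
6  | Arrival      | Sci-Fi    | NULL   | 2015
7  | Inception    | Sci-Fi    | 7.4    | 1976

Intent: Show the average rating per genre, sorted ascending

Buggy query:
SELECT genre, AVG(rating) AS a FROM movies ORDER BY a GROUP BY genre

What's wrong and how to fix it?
Bug: ORDER BY appears before GROUP BY; SQL clause order requires GROUP BY first

Fix: Move ORDER BY to the end, after GROUP BY

Corrected query:
SELECT genre, AVG(rating) AS a FROM movies GROUP BY genre ORDER BY a

Result:
genre     | a   
----------+-----
Animation | NULL
Comedy    | NULL
Sci-Fi    | 7.4 
Horror    | 8.7 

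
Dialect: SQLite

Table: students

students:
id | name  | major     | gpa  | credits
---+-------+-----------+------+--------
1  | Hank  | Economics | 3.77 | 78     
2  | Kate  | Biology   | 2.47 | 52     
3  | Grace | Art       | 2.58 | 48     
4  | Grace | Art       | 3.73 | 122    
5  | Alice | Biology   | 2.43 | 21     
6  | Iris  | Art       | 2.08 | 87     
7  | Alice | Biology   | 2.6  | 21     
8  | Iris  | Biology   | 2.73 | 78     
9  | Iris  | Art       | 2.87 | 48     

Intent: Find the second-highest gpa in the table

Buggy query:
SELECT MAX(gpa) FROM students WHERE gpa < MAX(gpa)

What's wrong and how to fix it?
Bug: The inner MAX is an aggregate inside WHERE, which is not allowed

Fix: Compute the overall MAX in a subquery, then take MAX of rows below it

Corrected query:
SELECT MAX(gpa) FROM students WHERE gpa < (SELECT MAX(gpa) FROM students)

Result:
MAX(gpa)
--------
3.73    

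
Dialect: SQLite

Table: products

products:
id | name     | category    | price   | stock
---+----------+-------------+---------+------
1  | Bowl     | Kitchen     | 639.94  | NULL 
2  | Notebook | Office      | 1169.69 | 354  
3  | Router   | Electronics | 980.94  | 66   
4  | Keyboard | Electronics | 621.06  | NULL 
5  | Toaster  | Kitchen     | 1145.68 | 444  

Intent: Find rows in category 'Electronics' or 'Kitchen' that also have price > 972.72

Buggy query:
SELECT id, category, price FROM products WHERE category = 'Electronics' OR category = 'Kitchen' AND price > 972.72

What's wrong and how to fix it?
Bug: AND binds tighter than OR, so this parses as category = 'Electronics' OR (category = 'Kitchen' AND price > 972.72)

Fix: Add parentheses around the OR so the AND applies to both alternatives

Corrected query:
SELECT id, category, price FROM products WHERE (category = 'Electronics' OR category = 'Kitchen') AND price > 972.72

Result:
id | category    | price  
---+-------------+--------
3  | Electronics | 980.94 
5  | Kitchen     | 1145.68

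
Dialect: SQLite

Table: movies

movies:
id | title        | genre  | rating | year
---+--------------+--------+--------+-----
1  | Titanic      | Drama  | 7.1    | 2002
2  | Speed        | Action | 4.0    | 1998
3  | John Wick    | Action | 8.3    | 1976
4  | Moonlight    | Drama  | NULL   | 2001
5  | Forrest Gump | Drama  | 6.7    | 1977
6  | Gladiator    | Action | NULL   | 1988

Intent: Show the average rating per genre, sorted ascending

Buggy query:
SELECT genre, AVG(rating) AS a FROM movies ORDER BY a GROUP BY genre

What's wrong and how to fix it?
Bug: GROUP BY must precede ORDER BY

Fix: Move ORDER BY to the end, after GROUP BY

Corrected query:
SELECT genre, AVG(rating) AS a FROM movies GROUP BY genre ORDER BY a

Result:
genre  | a   
-------+-----
Action | 6.15
Drama  | 6.9 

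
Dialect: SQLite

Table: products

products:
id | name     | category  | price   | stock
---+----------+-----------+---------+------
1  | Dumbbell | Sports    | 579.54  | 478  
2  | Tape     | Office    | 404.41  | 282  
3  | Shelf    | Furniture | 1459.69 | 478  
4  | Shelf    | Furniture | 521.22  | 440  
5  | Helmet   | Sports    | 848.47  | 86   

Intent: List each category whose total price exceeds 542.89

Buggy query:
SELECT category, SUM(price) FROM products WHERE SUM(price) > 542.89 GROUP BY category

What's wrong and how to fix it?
Bug: WHERE runs before GROUP BY, so aggregates aren't available there

Fix: Use HAVING (which filters groups after aggregation) instead of WHERE

Corrected query:
SELECT category, SUM(price) FROM products GROUP BY category HAVING SUM(price) > 542.89

Result:
category  | SUM(price)
----------+-----------
Furniture | 1980.91   
Sports    | 1428.01   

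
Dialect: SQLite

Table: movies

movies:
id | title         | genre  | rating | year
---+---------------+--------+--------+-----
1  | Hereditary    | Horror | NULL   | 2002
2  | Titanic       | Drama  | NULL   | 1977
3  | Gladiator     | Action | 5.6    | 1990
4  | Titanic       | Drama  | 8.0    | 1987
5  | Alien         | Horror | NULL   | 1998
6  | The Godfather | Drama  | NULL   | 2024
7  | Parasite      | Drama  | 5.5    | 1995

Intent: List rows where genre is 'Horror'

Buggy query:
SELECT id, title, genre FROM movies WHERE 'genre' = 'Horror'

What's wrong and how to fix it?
Bug: Single quotes denote string literals in SQL; the column name is being compared as a constant string

Fix: Remove the quotes around the column name (or use double quotes for an identifier)

Corrected query:
SELECT id, title, genre FROM movies WHERE genre = 'Horror'

Result:
id | title      | genre 
---+------------+-------
1  | Hereditary | Horror
5  | Alien      | Horror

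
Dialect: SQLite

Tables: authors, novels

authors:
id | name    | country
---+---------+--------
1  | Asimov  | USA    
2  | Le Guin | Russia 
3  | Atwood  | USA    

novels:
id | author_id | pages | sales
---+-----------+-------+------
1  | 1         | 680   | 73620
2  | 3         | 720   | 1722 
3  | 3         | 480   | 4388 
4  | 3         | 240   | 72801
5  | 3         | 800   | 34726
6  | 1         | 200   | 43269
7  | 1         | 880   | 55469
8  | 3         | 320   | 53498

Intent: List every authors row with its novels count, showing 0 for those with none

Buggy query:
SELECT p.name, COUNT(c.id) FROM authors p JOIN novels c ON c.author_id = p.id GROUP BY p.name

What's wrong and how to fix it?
Bug: INNER JOIN drops authors rows that have no matching novels rows

Fix: Switch to LEFT JOIN to retain unmatched parent rows

Corrected query:
SELECT p.name, COUNT(c.id) FROM authors p LEFT JOIN novels c ON c.author_id = p.id GROUP BY p.name

Result:
name    | COUNT(c.id)
--------+------------
Asimov  | 3          
Atwood  | 5          
Le Guin | 0          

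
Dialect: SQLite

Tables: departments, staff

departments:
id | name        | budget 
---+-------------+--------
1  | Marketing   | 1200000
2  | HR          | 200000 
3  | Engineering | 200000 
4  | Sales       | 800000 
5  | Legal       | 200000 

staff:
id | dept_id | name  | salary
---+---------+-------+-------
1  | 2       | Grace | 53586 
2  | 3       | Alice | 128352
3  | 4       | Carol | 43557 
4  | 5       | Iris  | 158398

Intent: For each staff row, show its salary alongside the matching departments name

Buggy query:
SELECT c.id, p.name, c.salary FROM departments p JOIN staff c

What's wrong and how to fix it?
Bug: Missing join condition: each staff row is matched to all departments rows instead of just its own

Fix: Add ON c.dept_id = p.id to the JOIN

Corrected query:
SELECT c.id, p.name, c.salary FROM departments p JOIN staff c ON c.dept_id = p.id

Result:
id | name        | salary
---+-------------+-------
1  | HR          | 53586 
2  | Engineering | 128352
3  | Sales       | 43557 
4  | Legal       | 158398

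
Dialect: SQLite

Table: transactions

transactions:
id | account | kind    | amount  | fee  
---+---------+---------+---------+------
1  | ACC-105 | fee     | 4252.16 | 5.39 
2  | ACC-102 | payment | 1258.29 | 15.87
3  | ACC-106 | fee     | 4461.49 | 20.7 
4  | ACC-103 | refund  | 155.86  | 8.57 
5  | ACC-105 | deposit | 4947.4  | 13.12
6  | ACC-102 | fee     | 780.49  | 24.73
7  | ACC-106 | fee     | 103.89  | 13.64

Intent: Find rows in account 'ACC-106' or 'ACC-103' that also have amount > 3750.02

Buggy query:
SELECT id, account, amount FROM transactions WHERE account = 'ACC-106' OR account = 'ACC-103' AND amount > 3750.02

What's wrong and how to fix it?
Bug: Without parentheses, AND is evaluated before OR, so the amount filter only applies to the 'ACC-103' branch

Fix: Add parentheses around the OR so the AND applies to both alternatives

Corrected query:
SELECT id, account, amount FROM transactions WHERE (account = 'ACC-106' OR account = 'ACC-103') AND amount > 3750.02

Result:
id | account | amount 
---+---------+--------
3  | ACC-106 | 4461.49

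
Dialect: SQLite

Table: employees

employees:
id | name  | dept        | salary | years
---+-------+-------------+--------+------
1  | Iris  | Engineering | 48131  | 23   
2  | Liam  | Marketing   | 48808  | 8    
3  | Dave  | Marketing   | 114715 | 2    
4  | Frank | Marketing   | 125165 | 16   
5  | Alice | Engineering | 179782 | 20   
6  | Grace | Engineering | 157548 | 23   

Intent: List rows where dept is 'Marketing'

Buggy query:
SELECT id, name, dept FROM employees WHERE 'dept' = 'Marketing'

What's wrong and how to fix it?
Bug: 'dept' in single quotes is a string literal, not the column; the comparison is literal-vs-literal and never true

Fix: Remove the quotes around the column name (or use double quotes for an identifier)

Corrected query:
SELECT id, name, dept FROM employees WHERE dept = 'Marketing'

Result:
id | name  | dept     
---+-------+----------
2  | Liam  | Marketing
3  | Dave  | Marketing
4  | Frank | Marketing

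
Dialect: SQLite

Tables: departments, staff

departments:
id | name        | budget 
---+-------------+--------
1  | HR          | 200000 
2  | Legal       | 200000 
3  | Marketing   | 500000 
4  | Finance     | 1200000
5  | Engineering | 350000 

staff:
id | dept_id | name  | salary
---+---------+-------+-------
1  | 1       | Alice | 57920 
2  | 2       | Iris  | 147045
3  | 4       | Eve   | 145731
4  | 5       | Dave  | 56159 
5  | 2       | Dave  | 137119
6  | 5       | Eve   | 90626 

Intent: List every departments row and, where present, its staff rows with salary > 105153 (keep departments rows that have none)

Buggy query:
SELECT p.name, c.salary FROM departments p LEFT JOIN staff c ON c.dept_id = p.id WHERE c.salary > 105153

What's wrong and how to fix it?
Bug: A WHERE condition on the right-hand table after LEFT JOIN drops unmatched parents

Fix: Move the right-table condition into the ON clause so unmatched parents are kept

Corrected query:
SELECT p.name, c.salary FROM departments p LEFT JOIN staff c ON c.dept_id = p.id AND c.salary > 105153

Result:
name        | salary
------------+-------
HR          | NULL  
Legal       | 137119
Legal       | 147045
Marketing   | NULL  
Finance     | 145731
Engineering | NULL  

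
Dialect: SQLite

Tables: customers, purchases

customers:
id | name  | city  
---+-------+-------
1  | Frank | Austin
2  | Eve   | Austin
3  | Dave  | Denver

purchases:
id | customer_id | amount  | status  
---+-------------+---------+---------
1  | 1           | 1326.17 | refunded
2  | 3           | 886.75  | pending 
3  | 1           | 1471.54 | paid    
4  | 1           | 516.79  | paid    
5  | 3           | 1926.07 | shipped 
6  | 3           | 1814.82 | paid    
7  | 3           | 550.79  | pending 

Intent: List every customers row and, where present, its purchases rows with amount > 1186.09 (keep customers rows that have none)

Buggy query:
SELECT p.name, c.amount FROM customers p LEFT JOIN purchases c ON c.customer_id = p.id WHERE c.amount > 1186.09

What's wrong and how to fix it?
Bug: Filtering c.amount in WHERE discards the NULL rows produced by LEFT JOIN, turning it into an inner join

Fix: Move the right-table condition into the ON clause so unmatched parents are kept

Corrected query:
SELECT p.name, c.amount FROM customers p LEFT JOIN purchases c ON c.customer_id = p.id AND c.amount > 1186.09

Result:
name  | amount 
------+--------
Frank | 1326.17
Frank | 1471.54
Eve   | NULL   
Dave  | 1814.82
Dave  | 1926.07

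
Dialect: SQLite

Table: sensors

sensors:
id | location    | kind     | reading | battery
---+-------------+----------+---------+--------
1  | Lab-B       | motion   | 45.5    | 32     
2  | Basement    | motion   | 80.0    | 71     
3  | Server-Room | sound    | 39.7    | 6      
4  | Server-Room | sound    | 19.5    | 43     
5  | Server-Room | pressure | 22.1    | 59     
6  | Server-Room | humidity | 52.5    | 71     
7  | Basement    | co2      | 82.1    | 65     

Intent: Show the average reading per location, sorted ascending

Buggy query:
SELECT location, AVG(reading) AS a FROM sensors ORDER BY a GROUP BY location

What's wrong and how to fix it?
Bug: ORDER BY appears before GROUP BY; SQL clause order requires GROUP BY first

Fix: Reorder: SELECT … FROM … GROUP BY … ORDER BY …

Corrected query:
SELECT location, AVG(reading) AS a FROM sensors GROUP BY location ORDER BY a

Result:
location    | a    
------------+------
Server-Room | 33.45
Lab-B       | 45.5 
Basement    | 81.05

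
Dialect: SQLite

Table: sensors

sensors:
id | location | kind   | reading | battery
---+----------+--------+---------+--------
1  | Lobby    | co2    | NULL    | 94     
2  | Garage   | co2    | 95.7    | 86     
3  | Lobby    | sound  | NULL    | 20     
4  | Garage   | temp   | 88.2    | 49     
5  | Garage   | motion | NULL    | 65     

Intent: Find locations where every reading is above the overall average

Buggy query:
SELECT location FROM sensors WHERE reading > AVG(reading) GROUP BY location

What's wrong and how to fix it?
Bug: AVG() is an aggregate; it can't sit directly in WHERE

Fix: Use a subquery for AVG and a HAVING MIN(...) filter so the condition holds for every row in the group

Corrected query:
SELECT location FROM sensors GROUP BY location HAVING MIN(reading) > (SELECT AVG(reading) FROM sensors)

Result:
(no rows)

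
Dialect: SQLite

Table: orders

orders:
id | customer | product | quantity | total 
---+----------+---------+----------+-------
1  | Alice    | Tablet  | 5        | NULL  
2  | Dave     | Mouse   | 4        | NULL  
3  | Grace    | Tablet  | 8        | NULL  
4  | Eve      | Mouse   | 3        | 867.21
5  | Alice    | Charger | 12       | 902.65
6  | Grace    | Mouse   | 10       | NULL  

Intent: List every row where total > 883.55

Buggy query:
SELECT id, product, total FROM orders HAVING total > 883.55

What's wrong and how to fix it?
Bug: This is a non-aggregate query (no GROUP BY, no aggregates), so in SQLite the HAVING clause is invalid here; a row-level condition belongs in WHERE

Fix: Replace HAVING with WHERE since the condition applies to individual rows

Corrected query:
SELECT id, product, total FROM orders WHERE total > 883.55

Result:
id | product | total 
---+---------+-------
5  | Charger | 902.65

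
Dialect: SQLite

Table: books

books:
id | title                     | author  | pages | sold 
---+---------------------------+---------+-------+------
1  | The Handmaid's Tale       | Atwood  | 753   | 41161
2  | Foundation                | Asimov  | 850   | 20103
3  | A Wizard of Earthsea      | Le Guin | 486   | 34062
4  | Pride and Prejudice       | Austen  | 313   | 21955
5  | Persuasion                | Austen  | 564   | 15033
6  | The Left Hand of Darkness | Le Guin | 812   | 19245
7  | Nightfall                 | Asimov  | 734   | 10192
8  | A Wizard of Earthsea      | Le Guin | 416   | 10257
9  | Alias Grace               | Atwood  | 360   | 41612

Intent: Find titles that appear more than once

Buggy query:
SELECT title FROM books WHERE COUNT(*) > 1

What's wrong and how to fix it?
Bug: COUNT(*) is an aggregate and cannot be used in WHERE

Fix: Group first, then use HAVING for the count condition

Corrected query:
SELECT title FROM books GROUP BY title HAVING COUNT(*) > 1

Result:
title               
--------------------
A Wizard of Earthsea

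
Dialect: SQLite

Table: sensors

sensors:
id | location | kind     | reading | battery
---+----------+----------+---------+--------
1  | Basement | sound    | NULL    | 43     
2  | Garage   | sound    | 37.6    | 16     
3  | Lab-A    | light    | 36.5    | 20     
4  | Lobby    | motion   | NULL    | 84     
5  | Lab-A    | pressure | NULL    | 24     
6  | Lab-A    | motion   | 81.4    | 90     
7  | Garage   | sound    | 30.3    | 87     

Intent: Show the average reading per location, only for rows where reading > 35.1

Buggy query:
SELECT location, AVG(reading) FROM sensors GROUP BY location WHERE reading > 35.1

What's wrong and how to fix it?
Bug: WHERE cannot follow GROUP BY

Fix: Place WHERE between FROM and GROUP BY

Corrected query:
SELECT location, AVG(reading) FROM sensors WHERE reading > 35.1 GROUP BY location

Result:
location | AVG(reading)
---------+-------------
Garage   | 37.6        
Lab-A    | 58.95       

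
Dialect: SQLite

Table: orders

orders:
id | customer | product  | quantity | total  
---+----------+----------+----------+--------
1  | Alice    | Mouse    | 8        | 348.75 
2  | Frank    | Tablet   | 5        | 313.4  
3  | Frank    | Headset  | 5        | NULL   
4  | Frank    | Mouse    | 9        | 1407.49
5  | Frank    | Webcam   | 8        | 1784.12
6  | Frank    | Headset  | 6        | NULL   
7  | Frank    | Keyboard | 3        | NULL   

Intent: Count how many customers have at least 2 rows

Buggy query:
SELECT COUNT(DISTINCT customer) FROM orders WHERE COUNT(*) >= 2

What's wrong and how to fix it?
Bug: COUNT(*) cannot appear in WHERE; the per-group count doesn't exist yet

Fix: Use a subquery that GROUPs and filters with HAVING, then count its rows

Corrected query:
SELECT COUNT(*) FROM (SELECT customer FROM orders GROUP BY customer HAVING COUNT(*) >= 2)

Result:
COUNT(*)
--------
1       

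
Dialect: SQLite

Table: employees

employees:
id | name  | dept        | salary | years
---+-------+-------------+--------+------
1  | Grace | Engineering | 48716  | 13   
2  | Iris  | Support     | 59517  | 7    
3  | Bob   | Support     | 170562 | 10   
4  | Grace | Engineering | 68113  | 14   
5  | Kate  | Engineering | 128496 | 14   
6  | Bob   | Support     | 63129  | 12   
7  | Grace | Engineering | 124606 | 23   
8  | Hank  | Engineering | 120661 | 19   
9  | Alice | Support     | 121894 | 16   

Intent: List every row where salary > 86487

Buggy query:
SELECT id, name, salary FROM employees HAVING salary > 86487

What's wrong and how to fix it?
Bug: HAVING filters the output of aggregation, but this query has no GROUP BY and no aggregate functions, so SQLite rejects it (HAVING clause on a non-aggregate query); the condition here is per row

Fix: Replace HAVING with WHERE since the condition applies to individual rows

Corrected query:
SELECT id, name, salary FROM employees WHERE salary > 86487

Result:
id | name  | salary
---+-------+-------
3  | Bob   | 170562
5  | Kate  | 128496
7  | Grace | 124606
8  | Hank  | 120661
9  | Alice | 121894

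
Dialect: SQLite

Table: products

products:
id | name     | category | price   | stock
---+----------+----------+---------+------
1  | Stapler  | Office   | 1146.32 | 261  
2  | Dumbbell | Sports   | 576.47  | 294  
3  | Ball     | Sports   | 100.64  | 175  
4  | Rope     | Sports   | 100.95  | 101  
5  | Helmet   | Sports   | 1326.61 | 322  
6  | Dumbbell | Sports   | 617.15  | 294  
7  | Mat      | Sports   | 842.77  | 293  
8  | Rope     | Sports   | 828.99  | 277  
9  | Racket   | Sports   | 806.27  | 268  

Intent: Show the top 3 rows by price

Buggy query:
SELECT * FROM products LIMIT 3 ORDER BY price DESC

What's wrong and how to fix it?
Bug: LIMIT must come after ORDER BY

Fix: Swap the clauses: ORDER BY first, then LIMIT

Corrected query:
SELECT * FROM products ORDER BY price DESC LIMIT 3

Result:
id | name    | category | price   | stock
---+---------+----------+---------+------
5  | Helmet  | Sports   | 1326.61 | 322  
1  | Stapler | Office   | 1146.32 | 261  
7  | Mat     | Sports   | 842.77  | 293  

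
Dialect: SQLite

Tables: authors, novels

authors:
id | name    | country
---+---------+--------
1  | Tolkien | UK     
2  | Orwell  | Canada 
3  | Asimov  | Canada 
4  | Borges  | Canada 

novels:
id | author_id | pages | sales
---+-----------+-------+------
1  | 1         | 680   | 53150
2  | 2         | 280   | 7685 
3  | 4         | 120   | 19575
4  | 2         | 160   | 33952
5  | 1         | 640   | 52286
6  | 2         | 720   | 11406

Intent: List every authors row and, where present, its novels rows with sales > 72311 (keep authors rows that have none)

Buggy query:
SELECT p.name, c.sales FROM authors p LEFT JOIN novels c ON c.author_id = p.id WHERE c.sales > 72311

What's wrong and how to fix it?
Bug: A WHERE condition on the right-hand table after LEFT JOIN drops unmatched parents

Fix: Put 'c.sales > 72311' in the JOIN's ON clause instead of WHERE

Corrected query:
SELECT p.name, c.sales FROM authors p LEFT JOIN novels c ON c.author_id = p.id AND c.sales > 72311

Result:
name    | sales
--------+------
Tolkien | NULL 
Orwell  | NULL 
Asimov  | NULL 
Borges  | NULL 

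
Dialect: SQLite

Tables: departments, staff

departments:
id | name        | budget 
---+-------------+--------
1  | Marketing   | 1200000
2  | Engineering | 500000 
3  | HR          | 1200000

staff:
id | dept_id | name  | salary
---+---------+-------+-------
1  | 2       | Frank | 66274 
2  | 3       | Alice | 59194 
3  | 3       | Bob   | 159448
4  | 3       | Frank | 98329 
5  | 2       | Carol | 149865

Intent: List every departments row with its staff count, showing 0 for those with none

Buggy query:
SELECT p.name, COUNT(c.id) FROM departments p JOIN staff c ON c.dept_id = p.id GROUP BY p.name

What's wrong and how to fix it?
Bug: An inner join excludes parents with zero children

Fix: Switch to LEFT JOIN to retain unmatched parent rows

Corrected query:
SELECT p.name, COUNT(c.id) FROM departments p LEFT JOIN staff c ON c.dept_id = p.id GROUP BY p.name

Result:
name        | COUNT(c.id)
------------+------------
Engineering | 2          
HR          | 3          
Marketing   | 0          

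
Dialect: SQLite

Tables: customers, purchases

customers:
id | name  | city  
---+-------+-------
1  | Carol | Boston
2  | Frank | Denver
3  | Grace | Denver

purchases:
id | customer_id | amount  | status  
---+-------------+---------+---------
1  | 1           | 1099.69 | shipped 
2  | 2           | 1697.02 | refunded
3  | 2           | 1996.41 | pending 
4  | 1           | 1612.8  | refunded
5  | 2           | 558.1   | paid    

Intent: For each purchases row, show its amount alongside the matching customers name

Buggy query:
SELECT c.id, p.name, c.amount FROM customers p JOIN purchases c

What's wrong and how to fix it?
Bug: Missing join condition: each purchases row is matched to all customers rows instead of just its own

Fix: Add ON c.customer_id = p.id to the JOIN

Corrected query:
SELECT c.id, p.name, c.amount FROM customers p JOIN purchases c ON c.customer_id = p.id

Result:
id | name  | amount 
---+-------+--------
1  | Carol | 1099.69
2  | Frank | 1697.02
3  | Frank | 1996.41
4  | Carol | 1612.8 
5  | Frank | 558.1  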